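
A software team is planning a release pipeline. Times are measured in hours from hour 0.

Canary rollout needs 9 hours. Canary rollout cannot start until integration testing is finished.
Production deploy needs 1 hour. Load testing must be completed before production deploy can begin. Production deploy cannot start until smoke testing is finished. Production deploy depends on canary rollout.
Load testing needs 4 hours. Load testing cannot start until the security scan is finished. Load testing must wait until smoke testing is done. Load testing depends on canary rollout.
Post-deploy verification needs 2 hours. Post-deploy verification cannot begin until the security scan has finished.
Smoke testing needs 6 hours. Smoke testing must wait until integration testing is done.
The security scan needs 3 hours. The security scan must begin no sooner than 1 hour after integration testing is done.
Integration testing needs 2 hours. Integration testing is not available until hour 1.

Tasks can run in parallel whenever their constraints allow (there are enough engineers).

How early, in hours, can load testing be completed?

After its own release at hour 1, integration testing can start at hour 1 and finishes at hour 3.
After integration testing (finishes hour 3), canary rollout can start at hour 3 and finishes at hour 12.
Smoke testing waits on integration testing (finishes hour 3), so it starts at hour 3 and finishes at 3 + 6 = hour 9.
The security scan cannot begin until integration testing (finishes hour 3, plus 1-hour gap → hour 4). It runs from hour 4 to 4 + 3 = hour 7.
Load testing has to wait for the security scan (finishes hour 7); smoke testing (finishes hour 9); canary rollout (finishes hour 12). The latest of these is hour 12, so load testing runs hour 12 to 12 + 4 = hour 16.

16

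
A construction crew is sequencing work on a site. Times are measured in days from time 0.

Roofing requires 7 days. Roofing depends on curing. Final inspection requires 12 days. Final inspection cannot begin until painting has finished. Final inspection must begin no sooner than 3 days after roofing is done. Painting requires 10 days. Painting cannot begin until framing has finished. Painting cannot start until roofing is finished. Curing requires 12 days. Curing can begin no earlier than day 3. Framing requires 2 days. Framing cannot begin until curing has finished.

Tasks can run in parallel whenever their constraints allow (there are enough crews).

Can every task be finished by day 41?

Curing waits on its own release at day 3, so it starts at day 3 and finishes at 3 + 12 = day 15.
Roofing waits on curing (finishes day 15), so it starts at day 15 and finishes at 15 + 7 = day 22.
After curing (finishes day 15), framing can start at day 15 and finishes at day 17.
Painting has to wait for framing (finishes day 17); roofing (finishes day 22). The latest of these is day 22, so painting runs day 22 to 22 + 10 = day 32.
For final inspection: painting (finishes day 32); roofing (finishes day 22, plus 3-day gap → day 25). Taking the maximum gives a start of day 32, and it finishes at 32 + 12 = day 44.
The earliest everything can be done is day 44, which is after the deadline of 41, so it is not possible.

No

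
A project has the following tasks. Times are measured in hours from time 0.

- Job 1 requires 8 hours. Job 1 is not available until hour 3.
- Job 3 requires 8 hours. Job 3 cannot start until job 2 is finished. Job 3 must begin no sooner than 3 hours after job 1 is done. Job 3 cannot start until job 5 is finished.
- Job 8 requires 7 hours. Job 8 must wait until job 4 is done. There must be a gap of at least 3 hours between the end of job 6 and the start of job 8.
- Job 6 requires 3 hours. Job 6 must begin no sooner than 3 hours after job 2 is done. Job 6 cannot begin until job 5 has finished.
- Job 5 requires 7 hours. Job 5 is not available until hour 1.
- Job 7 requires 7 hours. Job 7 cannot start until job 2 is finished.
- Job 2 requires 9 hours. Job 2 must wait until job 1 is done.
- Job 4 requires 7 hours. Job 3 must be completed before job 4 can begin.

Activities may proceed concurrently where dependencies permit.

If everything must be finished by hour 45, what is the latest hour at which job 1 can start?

6

To finish by hour 45, job 8 (duration 7) must start no later than hour 38.
Job 4 feeds into job 8 (must start by hour 38); so job 4 must finish by hour 38 and therefore start by hour 31.
Job 3 has to be done before job 4 (must start by hour 31). That means finishing by hour 31, i.e. starting by 31 − 8 = hour 23.
Since job 8 (must start by hour 38, minus 3-hour gap → hour 35) depends on it, job 6 must finish by hour 35. Backing off its 3-hour duration gives a latest start of hour 32.
Job 7 must finish by hour 45; it takes 7 hours, so it must start by 45 − 7 = hour 38.
For job 2: job 3 (must start by hour 23); job 6 (must start by hour 32, minus 3-hour gap → hour 29); job 7 (must start by hour 38). The most restrictive is hour 23; with a 9-hour duration, job 2 must start by hour 14.
For job 1: job 2 (must start by hour 14); job 3 (must start by hour 23, minus 3-hour gap → hour 20). The most restrictive is hour 14; with an 8-hour duration, job 1 must start by hour 6.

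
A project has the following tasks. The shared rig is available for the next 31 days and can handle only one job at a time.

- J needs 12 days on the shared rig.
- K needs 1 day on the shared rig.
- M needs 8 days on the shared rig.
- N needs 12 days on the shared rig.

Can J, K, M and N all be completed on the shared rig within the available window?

Running back to back, the jobs need 12 + 1 + 8 + 12 = 33 days on the shared rig.
Since 33 > 31, they cannot all fit.

No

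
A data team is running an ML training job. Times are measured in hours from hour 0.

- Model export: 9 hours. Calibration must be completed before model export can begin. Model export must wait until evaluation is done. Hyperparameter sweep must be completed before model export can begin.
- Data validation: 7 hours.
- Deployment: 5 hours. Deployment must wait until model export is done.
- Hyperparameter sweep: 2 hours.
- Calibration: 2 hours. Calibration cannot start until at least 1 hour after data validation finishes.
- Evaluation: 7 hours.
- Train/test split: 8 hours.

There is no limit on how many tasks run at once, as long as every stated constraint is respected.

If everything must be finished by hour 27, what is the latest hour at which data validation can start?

3

Nothing follows deployment; the deadline of hour 27 is its only limit. It must start by 27 − 5 = hour 22.
Model export must finish before deployment (must start by hour 22). With a 9-hour duration, model export must start by 22 − 9 = hour 13.
Since model export (must start by hour 13) depends on it, calibration must finish by hour 13. Backing off its 2-hour duration gives a latest start of hour 11.
Data validation has to be done before calibration (must start by hour 11, minus 1-hour gap → hour 10). That means finishing by hour 10, i.e. starting by 10 − 7 = hour 3.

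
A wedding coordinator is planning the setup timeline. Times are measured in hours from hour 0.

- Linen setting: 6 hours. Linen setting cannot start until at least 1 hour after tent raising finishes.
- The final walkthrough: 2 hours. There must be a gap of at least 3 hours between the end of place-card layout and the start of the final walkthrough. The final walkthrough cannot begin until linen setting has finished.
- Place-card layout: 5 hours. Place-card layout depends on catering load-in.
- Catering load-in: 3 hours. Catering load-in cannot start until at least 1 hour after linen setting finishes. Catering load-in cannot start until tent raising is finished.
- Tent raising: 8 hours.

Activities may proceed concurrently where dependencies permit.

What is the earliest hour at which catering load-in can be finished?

Nothing blocks tent raising, so it runs from hour 0 to hour 8.
After tent raising (finishes hour 8, plus 1-hour gap → hour 9), linen setting can start at hour 9 and finishes at hour 15.
For catering load-in: linen setting (finishes hour 15, plus 1-hour gap → hour 16); tent raising (finishes hour 8). Taking the maximum gives a start of hour 16, and it finishes at 16 + 3 = hour 19.

19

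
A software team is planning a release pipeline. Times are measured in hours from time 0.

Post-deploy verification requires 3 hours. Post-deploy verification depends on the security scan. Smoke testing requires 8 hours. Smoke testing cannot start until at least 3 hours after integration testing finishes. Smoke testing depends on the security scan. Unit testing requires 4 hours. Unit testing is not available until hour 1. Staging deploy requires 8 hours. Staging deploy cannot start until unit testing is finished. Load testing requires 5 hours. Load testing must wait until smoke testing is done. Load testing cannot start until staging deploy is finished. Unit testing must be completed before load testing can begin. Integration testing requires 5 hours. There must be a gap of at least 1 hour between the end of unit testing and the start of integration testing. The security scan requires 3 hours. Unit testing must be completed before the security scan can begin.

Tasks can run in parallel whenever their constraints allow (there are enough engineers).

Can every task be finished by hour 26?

After its own release at hour 1, unit testing can start at hour 1 and finishes at hour 5.
Staging deploy waits on unit testing (finishes hour 5), so it starts at hour 5 and finishes at 5 + 8 = hour 13.
The security scan waits on unit testing (finishes hour 5), so it starts at hour 5 and finishes at 5 + 3 = hour 8.
Post-deploy verification waits on the security scan (finishes hour 8), so it starts at hour 8 and finishes at 8 + 3 = hour 11.
After unit testing (finishes hour 5, plus 1-hour gap → hour 6), integration testing can start at hour 6 and finishes at hour 11.
Smoke testing has to wait for integration testing (finishes hour 11, plus 3-hour gap → hour 14); the security scan (finishes hour 8). The latest of these is hour 14, so smoke testing runs hour 14 to 14 + 8 = hour 22.
Load testing has to wait for smoke testing (finishes hour 22); staging deploy (finishes hour 13); unit testing (finishes hour 5). The latest of these is hour 22, so load testing runs hour 22 to 22 + 5 = hour 27.
The earliest everything can be done is hour 27, which is after the deadline of 26, so it is not possible.

No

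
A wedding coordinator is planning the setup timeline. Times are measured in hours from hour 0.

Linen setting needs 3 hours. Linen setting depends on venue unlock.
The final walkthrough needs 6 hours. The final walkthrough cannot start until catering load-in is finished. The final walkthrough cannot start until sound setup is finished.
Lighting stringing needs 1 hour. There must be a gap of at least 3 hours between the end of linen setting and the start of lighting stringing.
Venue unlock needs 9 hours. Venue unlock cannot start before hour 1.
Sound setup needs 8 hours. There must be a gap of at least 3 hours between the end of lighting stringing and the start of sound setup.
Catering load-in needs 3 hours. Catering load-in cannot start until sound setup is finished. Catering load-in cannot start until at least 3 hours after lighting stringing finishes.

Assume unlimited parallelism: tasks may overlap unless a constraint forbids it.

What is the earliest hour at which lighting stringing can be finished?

17

Venue unlock cannot begin until its own release at hour 1. It runs from hour 1 to 1 + 9 = hour 10.
After venue unlock (finishes hour 10), linen setting can start at hour 10 and finishes at hour 13.
After linen setting (finishes hour 13, plus 3-hour gap → hour 16), lighting stringing can start at hour 16 and finishes at hour 17.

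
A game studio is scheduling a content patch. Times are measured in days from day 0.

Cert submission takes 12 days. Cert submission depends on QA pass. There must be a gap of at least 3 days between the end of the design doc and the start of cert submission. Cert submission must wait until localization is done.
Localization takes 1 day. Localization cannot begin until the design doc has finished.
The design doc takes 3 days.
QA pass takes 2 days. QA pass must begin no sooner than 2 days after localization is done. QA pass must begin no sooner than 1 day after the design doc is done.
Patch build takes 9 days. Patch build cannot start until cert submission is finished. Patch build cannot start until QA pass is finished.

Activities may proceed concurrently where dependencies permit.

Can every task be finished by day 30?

The design doc has no prerequisites, so it starts at day 0 and finishes at day 3.
Localization waits on the design doc (finishes day 3), so it starts at day 3 and finishes at 3 + 1 = day 4.
QA pass has to wait for localization (finishes day 4, plus 2-day gap → day 6); the design doc (finishes day 3, plus 1-day gap → day 4). The latest of these is day 6, so QA pass runs day 6 to 6 + 2 = day 8.
For cert submission: QA pass (finishes day 8); the design doc (finishes day 3, plus 3-day gap → day 6); localization (finishes day 4). Taking the maximum gives a start of day 8, and it finishes at 8 + 12 = day 20.
For patch build: cert submission (finishes day 20); QA pass (finishes day 8). Taking the maximum gives a start of day 20, and it finishes at 20 + 9 = day 29.
Every task is finished by day 29, which is no later than the deadline of 30, so the schedule is feasible.

Yes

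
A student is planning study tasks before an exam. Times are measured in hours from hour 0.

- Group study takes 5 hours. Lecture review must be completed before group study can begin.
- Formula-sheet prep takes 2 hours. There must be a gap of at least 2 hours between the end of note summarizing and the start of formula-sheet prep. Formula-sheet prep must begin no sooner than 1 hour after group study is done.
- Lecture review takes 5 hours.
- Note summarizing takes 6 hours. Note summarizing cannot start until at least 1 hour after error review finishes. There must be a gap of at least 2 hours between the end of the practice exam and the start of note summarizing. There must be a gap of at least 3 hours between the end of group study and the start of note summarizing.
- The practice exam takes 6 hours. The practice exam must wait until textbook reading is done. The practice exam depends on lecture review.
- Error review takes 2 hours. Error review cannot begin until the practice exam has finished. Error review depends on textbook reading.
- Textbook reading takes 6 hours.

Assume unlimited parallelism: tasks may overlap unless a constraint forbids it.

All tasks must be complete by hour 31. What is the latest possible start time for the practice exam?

Nothing follows formula-sheet prep; the deadline of hour 31 is its only limit. It must start by 31 − 2 = hour 29.
Note summarizing feeds into formula-sheet prep (must start by hour 29, minus 2-hour gap → hour 27); so note summarizing must finish by hour 27 and therefore start by hour 21.
Error review has to be done before note summarizing (must start by hour 21, minus 1-hour gap → hour 20). That means finishing by hour 20, i.e. starting by 20 − 2 = hour 18.
The practice exam must finish in time for error review (must start by hour 18); note summarizing (must start by hour 21, minus 2-hour gap → hour 19). The tightest is hour 18, so the practice exam must start by 18 − 6 = hour 12.

12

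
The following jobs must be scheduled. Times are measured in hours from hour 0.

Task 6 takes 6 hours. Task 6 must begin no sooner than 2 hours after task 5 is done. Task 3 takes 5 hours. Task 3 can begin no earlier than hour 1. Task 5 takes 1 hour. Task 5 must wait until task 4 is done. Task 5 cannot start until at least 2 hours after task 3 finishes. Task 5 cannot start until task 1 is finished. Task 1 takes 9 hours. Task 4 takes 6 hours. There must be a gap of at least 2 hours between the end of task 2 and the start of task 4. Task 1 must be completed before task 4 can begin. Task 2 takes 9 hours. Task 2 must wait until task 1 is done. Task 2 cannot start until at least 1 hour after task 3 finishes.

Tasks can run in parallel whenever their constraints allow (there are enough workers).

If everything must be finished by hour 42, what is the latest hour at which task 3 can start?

To finish by hour 42, task 6 (duration 6) must start no later than hour 36.
Task 5 must finish before task 6 (must start by hour 36, minus 2-hour gap → hour 34). With a 1-hour duration, task 5 must start by 34 − 1 = hour 33.
Task 4 feeds into task 5 (must start by hour 33); so task 4 must finish by hour 33 and therefore start by hour 27.
Task 2 feeds into task 4 (must start by hour 27, minus 2-hour gap → hour 25); so task 2 must finish by hour 25 and therefore start by hour 16.
Task 3 has several dependents: task 2 (must start by hour 16, minus 1-hour gap → hour 15); task 5 (must start by hour 33, minus 2-hour gap → hour 31). The earliest of those limits is hour 15, so task 3 must start by 15 − 5 = hour 10.

10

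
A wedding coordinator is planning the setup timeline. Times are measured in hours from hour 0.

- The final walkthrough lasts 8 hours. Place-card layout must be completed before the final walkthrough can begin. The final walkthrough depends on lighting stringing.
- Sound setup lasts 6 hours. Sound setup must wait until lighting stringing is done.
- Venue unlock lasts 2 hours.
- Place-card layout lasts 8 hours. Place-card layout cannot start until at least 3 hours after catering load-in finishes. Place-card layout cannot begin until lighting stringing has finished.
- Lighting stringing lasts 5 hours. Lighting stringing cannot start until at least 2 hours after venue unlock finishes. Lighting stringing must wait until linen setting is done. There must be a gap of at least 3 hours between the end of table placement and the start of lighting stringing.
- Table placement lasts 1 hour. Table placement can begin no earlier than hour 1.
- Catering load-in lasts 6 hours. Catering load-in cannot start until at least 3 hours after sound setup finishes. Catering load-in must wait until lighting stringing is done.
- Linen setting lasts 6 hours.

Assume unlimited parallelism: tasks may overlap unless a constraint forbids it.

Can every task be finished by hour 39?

Linen setting can start immediately at hour 0; it finishes at hour 6.
Table placement waits on its own release at hour 1, so it starts at hour 1 and finishes at 1 + 1 = hour 2.
Venue unlock has no prerequisites, so it starts at hour 0 and finishes at hour 2.
Lighting stringing cannot start until venue unlock (finishes hour 2, plus 2-hour gap → hour 4); linen setting (finishes hour 6); table placement (finishes hour 2, plus 3-hour gap → hour 5). The controlling bound is hour 6, so lighting stringing finishes at 6 + 5 = hour 11.
Sound setup waits on lighting stringing (finishes hour 11), so it starts at hour 11 and finishes at 11 + 6 = hour 17.
Catering load-in needs all of sound setup (finishes hour 17, plus 3-hour gap → hour 20); lighting stringing (finishes hour 11). That puts its earliest start at hour 20; it finishes at 20 + 6 = hour 26.
Place-card layout needs all of catering load-in (finishes hour 26, plus 3-hour gap → hour 29); lighting stringing (finishes hour 11). That puts its earliest start at hour 29; it finishes at 29 + 8 = hour 37.
For the final walkthrough: place-card layout (finishes hour 37); lighting stringing (finishes hour 11). Taking the maximum gives a start of hour 37, and it finishes at 37 + 8 = hour 45.
The earliest everything can be done is hour 45, which is after the deadline of 39, so it is not possible.

No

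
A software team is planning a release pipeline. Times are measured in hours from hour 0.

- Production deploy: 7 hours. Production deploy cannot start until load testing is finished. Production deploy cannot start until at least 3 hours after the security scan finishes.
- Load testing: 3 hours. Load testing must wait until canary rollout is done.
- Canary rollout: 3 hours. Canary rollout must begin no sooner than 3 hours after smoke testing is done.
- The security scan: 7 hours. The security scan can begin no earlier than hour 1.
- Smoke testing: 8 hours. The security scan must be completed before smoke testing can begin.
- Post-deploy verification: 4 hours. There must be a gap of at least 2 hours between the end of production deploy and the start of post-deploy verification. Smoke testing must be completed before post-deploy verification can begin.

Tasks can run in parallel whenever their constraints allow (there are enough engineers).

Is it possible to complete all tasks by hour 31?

The security scan cannot begin until its own release at hour 1. It runs from hour 1 to 1 + 7 = hour 8.
Smoke testing cannot begin until the security scan (finishes hour 8). It runs from hour 8 to 8 + 8 = hour 16.
After smoke testing (finishes hour 16, plus 3-hour gap → hour 19), canary rollout can start at hour 19 and finishes at hour 22.
Load testing waits on canary rollout (finishes hour 22), so it starts at hour 22 and finishes at 22 + 3 = hour 25.
Production deploy cannot start until load testing (finishes hour 25); the security scan (finishes hour 8, plus 3-hour gap → hour 11). The controlling bound is hour 25, so production deploy finishes at 25 + 7 = hour 32.
Post-deploy verification has to wait for production deploy (finishes hour 32, plus 2-hour gap → hour 34); smoke testing (finishes hour 16). The latest of these is hour 34, so post-deploy verification runs hour 34 to 34 + 4 = hour 38.
The earliest everything can be done is hour 38, which is after the deadline of 31, so it is not possible.

No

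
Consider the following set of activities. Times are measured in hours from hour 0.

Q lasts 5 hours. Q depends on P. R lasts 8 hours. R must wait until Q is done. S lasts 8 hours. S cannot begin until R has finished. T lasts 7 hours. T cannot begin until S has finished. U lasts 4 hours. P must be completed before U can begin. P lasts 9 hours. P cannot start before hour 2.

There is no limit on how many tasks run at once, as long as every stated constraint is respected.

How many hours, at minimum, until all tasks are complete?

P cannot begin until its own release at hour 2. It runs from hour 2 to 2 + 9 = hour 11.
After P (finishes hour 11), U can start at hour 11 and finishes at hour 15.
Q waits on P (finishes hour 11), so it starts at hour 11 and finishes at 11 + 5 = hour 16.
After Q (finishes hour 16), R can start at hour 16 and finishes at hour 24.
After R (finishes hour 24), S can start at hour 24 and finishes at hour 32.
T cannot begin until S (finishes hour 32). It runs from hour 32 to 32 + 7 = hour 39.
All tasks are finished once the last one completes. Finish times: P at 11, Q at 16, R at 24, S at 32, T at 39, U at 15. The latest is hour 39.

39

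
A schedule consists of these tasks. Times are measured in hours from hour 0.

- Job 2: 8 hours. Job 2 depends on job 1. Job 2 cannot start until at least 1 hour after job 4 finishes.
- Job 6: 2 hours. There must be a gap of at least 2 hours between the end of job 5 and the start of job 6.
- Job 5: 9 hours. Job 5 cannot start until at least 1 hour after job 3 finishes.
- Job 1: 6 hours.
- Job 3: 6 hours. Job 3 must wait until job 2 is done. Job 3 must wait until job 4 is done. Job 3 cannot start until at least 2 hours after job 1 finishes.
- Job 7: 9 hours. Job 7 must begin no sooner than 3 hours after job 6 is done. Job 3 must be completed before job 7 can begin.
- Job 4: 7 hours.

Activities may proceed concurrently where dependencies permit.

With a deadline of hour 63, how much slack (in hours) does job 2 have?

Job 4 can start immediately at hour 0; it finishes at hour 7.
Nothing blocks job 1, so it runs from hour 0 to hour 6.
For job 2: job 1 (finishes hour 6); job 4 (finishes hour 7, plus 1-hour gap → hour 8). Taking the maximum gives a start of hour 8, and it finishes at 8 + 8 = hour 16.

Working backward from the deadline:
To finish by hour 63, job 7 (duration 9) must start no later than hour 54.
Job 6 feeds into job 7 (must start by hour 54, minus 3-hour gap → hour 51); so job 6 must finish by hour 51 and therefore start by hour 49.
Job 5 has to be done before job 6 (must start by hour 49, minus 2-hour gap → hour 47). That means finishing by hour 47, i.e. starting by 47 − 9 = hour 38.
Job 3 must finish in time for job 5 (must start by hour 38, minus 1-hour gap → hour 37); job 7 (must start by hour 54). The tightest is hour 37, so job 3 must start by 37 − 6 = hour 31.
Job 2 feeds into job 3 (must start by hour 31); so job 2 must finish by hour 31 and therefore start by hour 23.
So job 2 can start as early as hour 8 and as late as hour 23, giving 23 − 8 = 15 hours of slack.

15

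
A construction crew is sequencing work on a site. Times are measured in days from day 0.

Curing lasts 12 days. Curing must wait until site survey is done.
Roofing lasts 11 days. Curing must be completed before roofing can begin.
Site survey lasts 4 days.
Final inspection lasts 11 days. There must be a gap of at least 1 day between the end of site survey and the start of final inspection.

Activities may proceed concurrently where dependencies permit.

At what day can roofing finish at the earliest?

Site survey has no prerequisites, so it starts at day 0 and finishes at day 4.
Curing waits on site survey (finishes day 4), so it starts at day 4 and finishes at 4 + 12 = day 16.
After curing (finishes day 16), roofing can start at day 16 and finishes at day 27.

27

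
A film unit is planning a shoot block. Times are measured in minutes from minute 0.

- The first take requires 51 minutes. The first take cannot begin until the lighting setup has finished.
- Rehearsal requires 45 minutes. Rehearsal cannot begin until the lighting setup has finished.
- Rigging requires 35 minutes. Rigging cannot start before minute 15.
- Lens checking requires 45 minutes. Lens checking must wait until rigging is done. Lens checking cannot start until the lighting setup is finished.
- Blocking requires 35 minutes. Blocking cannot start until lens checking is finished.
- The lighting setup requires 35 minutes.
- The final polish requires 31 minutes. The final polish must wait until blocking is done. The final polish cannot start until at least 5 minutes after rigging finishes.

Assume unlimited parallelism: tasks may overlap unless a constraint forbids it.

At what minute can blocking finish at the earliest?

The lighting setup has no prerequisites, so it starts at minute 0 and finishes at minute 35.
Rigging cannot begin until its own release at minute 15. It runs from minute 15 to 15 + 35 = minute 50.
For lens checking: rigging (finishes minute 50); the lighting setup (finishes minute 35). Taking the maximum gives a start of minute 50, and it finishes at 50 + 45 = minute 95.
After lens checking (finishes minute 95), blocking can start at minute 95 and finishes at minute 130.

130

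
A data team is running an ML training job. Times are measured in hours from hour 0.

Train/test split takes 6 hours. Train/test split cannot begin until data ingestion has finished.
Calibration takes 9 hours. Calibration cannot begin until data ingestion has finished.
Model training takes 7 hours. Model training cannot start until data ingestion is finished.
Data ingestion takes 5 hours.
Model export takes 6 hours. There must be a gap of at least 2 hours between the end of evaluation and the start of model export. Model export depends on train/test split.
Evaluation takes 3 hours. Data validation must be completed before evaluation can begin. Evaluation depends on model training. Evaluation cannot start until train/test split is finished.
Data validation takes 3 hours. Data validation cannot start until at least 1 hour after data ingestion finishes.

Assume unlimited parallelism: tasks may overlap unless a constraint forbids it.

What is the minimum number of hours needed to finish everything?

Nothing blocks data ingestion, so it runs from hour 0 to hour 5.
Calibration waits on data ingestion (finishes hour 5), so it starts at hour 5 and finishes at 5 + 9 = hour 14.
Model training cannot begin until data ingestion (finishes hour 5). It runs from hour 5 to 5 + 7 = hour 12.
Train/test split cannot begin until data ingestion (finishes hour 5). It runs from hour 5 to 5 + 6 = hour 11.
After data ingestion (finishes hour 5, plus 1-hour gap → hour 6), data validation can start at hour 6 and finishes at hour 9.
Evaluation needs all of data validation (finishes hour 9); model training (finishes hour 12); train/test split (finishes hour 11). That puts its earliest start at hour 12; it finishes at 12 + 3 = hour 15.
For model export: evaluation (finishes hour 15, plus 2-hour gap → hour 17); train/test split (finishes hour 11). Taking the maximum gives a start of hour 17, and it finishes at 17 + 6 = hour 23.
All tasks are finished once the last one completes. Finish times: Data ingestion at 5, Data validation at 9, Train/test split at 11, Model training at 12, Evaluation at 15, Calibration at 14, Model export at 23. The latest is hour 23.

23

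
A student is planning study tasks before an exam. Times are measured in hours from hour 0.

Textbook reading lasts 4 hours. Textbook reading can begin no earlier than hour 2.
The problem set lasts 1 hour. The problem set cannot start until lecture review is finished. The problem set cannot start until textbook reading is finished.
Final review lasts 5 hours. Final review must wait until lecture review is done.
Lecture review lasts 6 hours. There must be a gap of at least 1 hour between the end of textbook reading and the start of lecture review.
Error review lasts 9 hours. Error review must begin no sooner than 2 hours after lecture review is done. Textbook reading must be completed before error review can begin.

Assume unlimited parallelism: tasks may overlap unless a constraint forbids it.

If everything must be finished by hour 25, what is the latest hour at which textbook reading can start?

To finish by hour 25, the problem set (duration 1) must start no later than hour 24.
Error review must finish by hour 25; it takes 9 hours, so it must start by 25 − 9 = hour 16.
Nothing follows final review; the deadline of hour 25 is its only limit. It must start by 25 − 5 = hour 20.
Lecture review feeds the problem set (must start by hour 24); error review (must start by hour 16, minus 2-hour gap → hour 14); final review (must start by hour 20). Taking the minimum, lecture review must finish by hour 14 and start by 14 − 6 = hour 8.
Textbook reading must finish in time for lecture review (must start by hour 8, minus 1-hour gap → hour 7); the problem set (must start by hour 24); error review (must start by hour 16). The tightest is hour 7, so textbook reading must start by 7 − 4 = hour 3.

3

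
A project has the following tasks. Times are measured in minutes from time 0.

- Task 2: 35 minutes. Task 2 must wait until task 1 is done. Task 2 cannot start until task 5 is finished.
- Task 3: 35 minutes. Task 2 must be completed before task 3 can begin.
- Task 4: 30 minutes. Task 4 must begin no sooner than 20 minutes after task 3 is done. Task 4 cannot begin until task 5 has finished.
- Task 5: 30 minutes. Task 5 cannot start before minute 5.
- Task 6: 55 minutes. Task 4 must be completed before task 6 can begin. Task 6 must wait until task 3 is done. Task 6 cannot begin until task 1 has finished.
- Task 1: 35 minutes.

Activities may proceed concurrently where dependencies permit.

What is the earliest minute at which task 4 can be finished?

Task 5 cannot begin until its own release at minute 5. It runs from minute 5 to 5 + 30 = minute 35.
Task 1 can start immediately at minute 0; it finishes at minute 35.
For task 2: task 1 (finishes minute 35); task 5 (finishes minute 35). Taking the maximum gives a start of minute 35, and it finishes at 35 + 35 = minute 70.
After task 2 (finishes minute 70), task 3 can start at minute 70 and finishes at minute 105.
For task 4: task 3 (finishes minute 105, plus 20-minute gap → minute 125); task 5 (finishes minute 35). Taking the maximum gives a start of minute 125, and it finishes at 125 + 30 = minute 155.

155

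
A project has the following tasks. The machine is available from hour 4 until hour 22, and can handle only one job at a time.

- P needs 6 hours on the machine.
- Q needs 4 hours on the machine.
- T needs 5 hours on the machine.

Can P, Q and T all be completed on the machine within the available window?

Yes

The machine window is 22 − 4 = 18 hours.
Running back to back, the jobs need 6 + 4 + 5 = 15 hours on the machine.
Since 15 ≤ 18, they fit within the window.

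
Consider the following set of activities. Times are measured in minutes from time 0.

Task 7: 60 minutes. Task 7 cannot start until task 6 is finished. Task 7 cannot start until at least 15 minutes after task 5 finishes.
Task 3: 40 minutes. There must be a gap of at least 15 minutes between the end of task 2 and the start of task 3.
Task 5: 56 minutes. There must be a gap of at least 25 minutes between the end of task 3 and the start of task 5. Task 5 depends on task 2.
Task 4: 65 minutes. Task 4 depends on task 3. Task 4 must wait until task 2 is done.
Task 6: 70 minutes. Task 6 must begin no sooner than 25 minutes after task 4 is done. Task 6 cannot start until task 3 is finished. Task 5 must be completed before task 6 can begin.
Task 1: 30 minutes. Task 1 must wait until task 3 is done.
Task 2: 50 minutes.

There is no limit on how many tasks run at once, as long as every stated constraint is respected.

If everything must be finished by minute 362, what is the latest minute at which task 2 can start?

37

Task 1 has no dependents, so it just needs to finish by minute 362. Starting by 362 − 30 = minute 332 achieves that.
Task 7 has no dependents, so it just needs to finish by minute 362. Starting by 362 − 60 = minute 302 achieves that.
Since task 7 (must start by minute 302) depends on it, task 6 must finish by minute 302. Backing off its 70-minute duration gives a latest start of minute 232.
Task 4 must finish before task 6 (must start by minute 232, minus 25-minute gap → minute 207). With a 65-minute duration, task 4 must start by 207 − 65 = minute 142.
Task 5 must finish in time for task 6 (must start by minute 232); task 7 (must start by minute 302, minus 15-minute gap → minute 287). The tightest is minute 232, so task 5 must start by 232 − 56 = minute 176.
For task 3: task 1 (must start by minute 332); task 4 (must start by minute 142); task 5 (must start by minute 176, minus 25-minute gap → minute 151); task 6 (must start by minute 232). The most restrictive is minute 142; with a 40-minute duration, task 3 must start by minute 102.
Task 2 has several dependents: task 3 (must start by minute 102, minus 15-minute gap → minute 87); task 4 (must start by minute 142); task 5 (must start by minute 176). The earliest of those limits is minute 87, so task 2 must start by 87 − 50 = minute 37.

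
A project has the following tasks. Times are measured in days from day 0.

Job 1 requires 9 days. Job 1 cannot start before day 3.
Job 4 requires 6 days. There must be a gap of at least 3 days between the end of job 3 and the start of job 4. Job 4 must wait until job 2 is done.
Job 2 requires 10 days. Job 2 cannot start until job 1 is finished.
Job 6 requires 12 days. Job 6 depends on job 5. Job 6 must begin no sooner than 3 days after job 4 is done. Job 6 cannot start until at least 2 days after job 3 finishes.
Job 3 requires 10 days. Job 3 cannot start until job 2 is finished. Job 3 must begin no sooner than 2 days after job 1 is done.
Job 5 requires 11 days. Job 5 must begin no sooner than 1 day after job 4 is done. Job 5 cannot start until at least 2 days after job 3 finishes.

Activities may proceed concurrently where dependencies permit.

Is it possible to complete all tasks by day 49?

After its own release at day 3, job 1 can start at day 3 and finishes at day 12.
Job 2 cannot begin until job 1 (finishes day 12). It runs from day 12 to 12 + 10 = day 22.
Job 3 has to wait for job 2 (finishes day 22); job 1 (finishes day 12, plus 2-day gap → day 14). The latest of these is day 22, so job 3 runs day 22 to 22 + 10 = day 32.
Job 4 needs all of job 3 (finishes day 32, plus 3-day gap → day 35); job 2 (finishes day 22). That puts its earliest start at day 35; it finishes at 35 + 6 = day 41.
Job 5 has to wait for job 4 (finishes day 41, plus 1-day gap → day 42); job 3 (finishes day 32, plus 2-day gap → day 34). The latest of these is day 42, so job 5 runs day 42 to 42 + 11 = day 53.
Job 6 has to wait for job 5 (finishes day 53); job 4 (finishes day 41, plus 3-day gap → day 44); job 3 (finishes day 32, plus 2-day gap → day 34). The latest of these is day 53, so job 6 runs day 53 to 53 + 12 = day 65.
The earliest everything can be done is day 65, which is after the deadline of 49, so it is not possible.

No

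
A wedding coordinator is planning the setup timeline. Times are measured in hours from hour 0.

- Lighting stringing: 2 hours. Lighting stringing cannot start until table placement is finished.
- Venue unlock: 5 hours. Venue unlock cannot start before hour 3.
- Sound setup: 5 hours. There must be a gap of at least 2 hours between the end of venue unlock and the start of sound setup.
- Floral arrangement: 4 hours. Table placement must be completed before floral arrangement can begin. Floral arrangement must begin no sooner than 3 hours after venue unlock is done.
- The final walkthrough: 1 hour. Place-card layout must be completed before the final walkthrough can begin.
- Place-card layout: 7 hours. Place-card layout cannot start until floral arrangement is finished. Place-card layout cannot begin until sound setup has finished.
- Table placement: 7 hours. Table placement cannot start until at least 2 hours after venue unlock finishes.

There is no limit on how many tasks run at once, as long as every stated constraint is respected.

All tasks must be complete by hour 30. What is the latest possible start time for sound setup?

To finish by hour 30, the final walkthrough (duration 1) must start no later than hour 29.
Place-card layout feeds into the final walkthrough (must start by hour 29); so place-card layout must finish by hour 29 and therefore start by hour 22.
Sound setup must finish before place-card layout (must start by hour 22). With a 5-hour duration, sound setup must start by 22 − 5 = hour 17.

17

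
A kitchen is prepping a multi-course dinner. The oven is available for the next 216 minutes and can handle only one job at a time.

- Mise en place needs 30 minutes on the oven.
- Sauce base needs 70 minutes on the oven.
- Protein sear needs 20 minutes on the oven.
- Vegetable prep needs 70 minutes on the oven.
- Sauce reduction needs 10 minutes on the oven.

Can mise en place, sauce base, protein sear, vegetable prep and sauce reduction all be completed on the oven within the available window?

Running back to back, the jobs need 30 + 70 + 20 + 70 + 10 = 200 minutes on the oven.
Since 200 ≤ 216, they fit within the window.

Yes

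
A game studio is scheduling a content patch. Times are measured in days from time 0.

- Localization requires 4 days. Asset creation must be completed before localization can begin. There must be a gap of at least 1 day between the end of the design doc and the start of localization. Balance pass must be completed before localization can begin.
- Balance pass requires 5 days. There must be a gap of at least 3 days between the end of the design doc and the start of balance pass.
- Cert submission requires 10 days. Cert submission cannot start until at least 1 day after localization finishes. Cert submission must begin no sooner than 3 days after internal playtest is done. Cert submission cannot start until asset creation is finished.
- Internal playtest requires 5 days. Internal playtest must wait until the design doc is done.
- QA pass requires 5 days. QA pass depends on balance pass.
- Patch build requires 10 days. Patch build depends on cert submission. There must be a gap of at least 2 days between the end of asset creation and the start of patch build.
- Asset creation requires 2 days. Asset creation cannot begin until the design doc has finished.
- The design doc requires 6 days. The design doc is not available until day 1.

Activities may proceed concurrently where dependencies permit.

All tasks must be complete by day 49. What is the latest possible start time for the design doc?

Nothing follows patch build; the deadline of day 49 is its only limit. It must start by 49 − 10 = day 39.
Since patch build (must start by day 39) depends on it, cert submission must finish by day 39. Backing off its 10-day duration gives a latest start of day 29.
Localization must finish before cert submission (must start by day 29, minus 1-day gap → day 28). With a 4-day duration, localization must start by 28 − 4 = day 24.
Asset creation must finish in time for localization (must start by day 24); cert submission (must start by day 29); patch build (must start by day 39, minus 2-day gap → day 37). The tightest is day 24, so asset creation must start by 24 − 2 = day 22.
Internal playtest has to be done before cert submission (must start by day 29, minus 3-day gap → day 26). That means finishing by day 26, i.e. starting by 26 − 5 = day 21.
QA pass must finish by day 49; it takes 5 days, so it must start by 49 − 5 = day 44.
For balance pass: localization (must start by day 24); QA pass (must start by day 44). The most restrictive is day 24; with a 5-day duration, balance pass must start by day 19.
For the design doc: asset creation (must start by day 22); internal playtest (must start by day 21); balance pass (must start by day 19, minus 3-day gap → day 16); localization (must start by day 24, minus 1-day gap → day 23). The most restrictive is day 16; with a 6-day duration, the design doc must start by day 10.

10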